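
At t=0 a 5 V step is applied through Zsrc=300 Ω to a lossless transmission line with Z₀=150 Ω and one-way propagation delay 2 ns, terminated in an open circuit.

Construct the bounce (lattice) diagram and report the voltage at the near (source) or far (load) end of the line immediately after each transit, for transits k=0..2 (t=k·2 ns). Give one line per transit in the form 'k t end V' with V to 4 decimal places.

Γ_L=1.000000, Γ_S=0.333333; launch V₁=5·150/450=1.666667
k=0 src: V=1.6667
k=1 load: inc=1.666667, refl=1.666667·1.000000=1.6667; V=0.000000+1.666667+1.666667=3.3333
k=2 src: inc=1.666667, refl=1.666667·0.333333=0.5556; V=1.666667+1.666667+0.555556=3.8889

0 0 source 1.6667
1 2 load 3.3333
2 4 source 3.8889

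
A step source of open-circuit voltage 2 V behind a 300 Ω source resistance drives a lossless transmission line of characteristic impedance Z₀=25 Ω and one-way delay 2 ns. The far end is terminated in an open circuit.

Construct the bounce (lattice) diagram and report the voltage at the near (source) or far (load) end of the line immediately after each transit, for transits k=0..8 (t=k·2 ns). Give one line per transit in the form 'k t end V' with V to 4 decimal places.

0 0 source 0.1538
1 2 load 0.3077
2 4 source 0.4379
3 6 load 0.5680
4 8 source 0.6782
5 10 load 0.7883
6 12 source 0.8816
7 14 load 0.9748
8 16 source 1.0536

Γ_L=1.000000, Γ_S=0.846154; launch V₁=2·25/325=0.153846
k=0 src: V=0.1538
k=1 load: inc=0.153846, refl=0.153846·1.000000=0.1538; V=0.000000+0.153846+0.153846=0.3077
k=2 src: inc=0.153846, refl=0.153846·0.846154=0.1302; V=0.153846+0.153846+0.130178=0.4379
k=3 load: inc=0.130178, refl=0.130178·1.000000=0.1302; V=0.307692+0.130178+0.130178=0.5680
k=4 src: inc=0.130178, refl=0.130178·0.846154=0.1102; V=0.437870+0.130178+0.110150=0.6782
k=5 load: inc=0.110150, refl=0.110150·1.000000=0.1102; V=0.568047+0.110150+0.110150=0.7883
k=6 src: inc=0.110150, refl=0.110150·0.846154=0.0932; V=0.678198+0.110150+0.093204=0.8816
k=7 load: inc=0.093204, refl=0.093204·1.000000=0.0932; V=0.788348+0.093204+0.093204=0.9748
k=8 src: inc=0.093204, refl=0.093204·0.846154=0.0789; V=0.881552+0.093204+0.078865=1.0536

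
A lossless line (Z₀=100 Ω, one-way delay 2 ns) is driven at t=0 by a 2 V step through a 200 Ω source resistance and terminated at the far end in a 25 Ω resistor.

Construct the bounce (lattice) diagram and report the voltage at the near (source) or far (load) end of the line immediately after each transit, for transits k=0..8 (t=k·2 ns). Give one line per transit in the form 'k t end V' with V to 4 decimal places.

Γ_L=-0.600000, Γ_S=0.333333; launch V₁=2·100/300=0.666667
k=0 src: V=0.6667
k=1 load: inc=0.666667, refl=0.666667·-0.600000=-0.4000; V=0.000000+0.666667+-0.400000=0.2667
k=2 src: inc=-0.400000, refl=-0.400000·0.333333=-0.1333; V=0.666667+-0.400000+-0.133333=0.1333
k=3 load: inc=-0.133333, refl=-0.133333·-0.600000=0.0800; V=0.266667+-0.133333+0.080000=0.2133
k=4 src: inc=0.080000, refl=0.080000·0.333333=0.0267; V=0.133333+0.080000+0.026667=0.2400
k=5 load: inc=0.026667, refl=0.026667·-0.600000=-0.0160; V=0.213333+0.026667+-0.016000=0.2240
k=6 src: inc=-0.016000, refl=-0.016000·0.333333=-0.0053; V=0.240000+-0.016000+-0.005333=0.2187
k=7 load: inc=-0.005333, refl=-0.005333·-0.600000=0.0032; V=0.224000+-0.005333+0.003200=0.2219
k=8 src: inc=0.003200, refl=0.003200·0.333333=0.0011; V=0.218667+0.003200+0.001067=0.2229

0 0 source 0.6667
1 2 load 0.2667
2 4 source 0.1333
3 6 load 0.2133
4 8 source 0.2400
5 10 load 0.2240
6 12 source 0.2187
7 14 load 0.2219
8 16 source 0.2229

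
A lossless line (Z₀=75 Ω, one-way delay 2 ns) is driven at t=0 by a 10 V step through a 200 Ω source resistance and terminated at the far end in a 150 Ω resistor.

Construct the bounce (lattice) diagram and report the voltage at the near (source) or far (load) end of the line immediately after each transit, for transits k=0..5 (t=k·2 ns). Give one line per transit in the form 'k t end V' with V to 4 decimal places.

Γ_L=0.333333, Γ_S=0.454545; launch V₁=10·75/275=2.727273
k=0 src: V=2.7273
k=1 load: inc=2.727273, refl=2.727273·0.333333=0.9091; V=0.000000+2.727273+0.909091=3.6364
k=2 src: inc=0.909091, refl=0.909091·0.454545=0.4132; V=2.727273+0.909091+0.413223=4.0496
k=3 load: inc=0.413223, refl=0.413223·0.333333=0.1377; V=3.636364+0.413223+0.137741=4.1873
k=4 src: inc=0.137741, refl=0.137741·0.454545=0.0626; V=4.049587+0.137741+0.062610=4.2499
k=5 load: inc=0.062610, refl=0.062610·0.333333=0.0209; V=4.187328+0.062610+0.020870=4.2708

0 0 source 2.7273
1 2 load 3.6364
2 4 source 4.0496
3 6 load 4.1873
4 8 source 4.2499
5 10 load 4.2708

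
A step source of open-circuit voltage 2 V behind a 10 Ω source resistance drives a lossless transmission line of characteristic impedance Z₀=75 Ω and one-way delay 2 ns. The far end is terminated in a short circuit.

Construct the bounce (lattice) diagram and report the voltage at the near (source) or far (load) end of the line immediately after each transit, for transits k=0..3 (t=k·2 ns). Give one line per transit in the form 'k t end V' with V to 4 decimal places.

Γ_L=-1.000000, Γ_S=-0.764706; launch V₁=2·75/85=1.764706
k=0 src: V=1.7647
k=1 load: inc=1.764706, refl=1.764706·-1.000000=-1.7647; V=0.000000+1.764706+-1.764706=0.0000
k=2 src: inc=-1.764706, refl=-1.764706·-0.764706=1.3495; V=1.764706+-1.764706+1.349481=1.3495
k=3 load: inc=1.349481, refl=1.349481·-1.000000=-1.3495; V=0.000000+1.349481+-1.349481=0.0000

0 0 source 1.7647
1 2 load 0.0000
2 4 source 1.3495
3 6 load 0.0000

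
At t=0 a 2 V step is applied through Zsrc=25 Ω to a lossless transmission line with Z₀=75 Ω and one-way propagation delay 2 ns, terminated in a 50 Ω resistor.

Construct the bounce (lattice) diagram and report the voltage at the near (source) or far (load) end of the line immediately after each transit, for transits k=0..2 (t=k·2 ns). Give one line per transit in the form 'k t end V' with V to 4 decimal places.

0 0 source 1.5000
1 2 load 1.2000
2 4 source 1.3500

Γ_L=-0.200000, Γ_S=-0.500000; launch V₁=2·75/100=1.500000
k=0 src: V=1.5000
k=1 load: inc=1.500000, refl=1.500000·-0.200000=-0.3000; V=0.000000+1.500000+-0.300000=1.2000
k=2 src: inc=-0.300000, refl=-0.300000·-0.500000=0.1500; V=1.500000+-0.300000+0.150000=1.3500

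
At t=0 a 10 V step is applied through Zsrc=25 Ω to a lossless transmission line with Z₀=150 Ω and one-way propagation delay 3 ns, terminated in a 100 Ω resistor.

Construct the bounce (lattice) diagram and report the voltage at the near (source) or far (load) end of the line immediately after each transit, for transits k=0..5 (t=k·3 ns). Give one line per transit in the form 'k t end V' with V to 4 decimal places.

Γ_L=-0.200000, Γ_S=-0.714286; launch V₁=10·150/175=8.571429
k=0 src: V=8.5714
k=1 load: inc=8.571429, refl=8.571429·-0.200000=-1.7143; V=0.000000+8.571429+-1.714286=6.8571
k=2 src: inc=-1.714286, refl=-1.714286·-0.714286=1.2245; V=8.571429+-1.714286+1.224490=8.0816
k=3 load: inc=1.224490, refl=1.224490·-0.200000=-0.2449; V=6.857143+1.224490+-0.244898=7.8367
k=4 src: inc=-0.244898, refl=-0.244898·-0.714286=0.1749; V=8.081633+-0.244898+0.174927=8.0117
k=5 load: inc=0.174927, refl=0.174927·-0.200000=-0.0350; V=7.836735+0.174927+-0.034985=7.9767

0 0 source 8.5714
1 3 load 6.8571
2 6 source 8.0816
3 9 load 7.8367
4 12 source 8.0117
5 15 load 7.9767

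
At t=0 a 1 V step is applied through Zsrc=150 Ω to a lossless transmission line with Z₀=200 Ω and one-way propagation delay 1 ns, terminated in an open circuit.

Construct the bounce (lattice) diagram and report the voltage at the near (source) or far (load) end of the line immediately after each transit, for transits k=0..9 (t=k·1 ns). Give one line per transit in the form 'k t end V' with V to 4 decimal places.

0 0 source 0.5714
1 1 load 1.1429
2 2 source 1.0612
3 3 load 0.9796
4 4 source 0.9913
5 5 load 1.0029
6 6 source 1.0012
7 7 load 0.9996
8 8 source 0.9998
9 9 load 1.0001

Γ_L=1.000000, Γ_S=-0.142857; launch V₁=1·200/350=0.571429
k=0 src: V=0.5714
k=1 load: inc=0.571429, refl=0.571429·1.000000=0.5714; V=0.000000+0.571429+0.571429=1.1429
k=2 src: inc=0.571429, refl=0.571429·-0.142857=-0.0816; V=0.571429+0.571429+-0.081633=1.0612
k=3 load: inc=-0.081633, refl=-0.081633·1.000000=-0.0816; V=1.142857+-0.081633+-0.081633=0.9796
k=4 src: inc=-0.081633, refl=-0.081633·-0.142857=0.0117; V=1.061224+-0.081633+0.011662=0.9913
k=5 load: inc=0.011662, refl=0.011662·1.000000=0.0117; V=0.979592+0.011662+0.011662=1.0029
k=6 src: inc=0.011662, refl=0.011662·-0.142857=-0.0017; V=0.991254+0.011662+-0.001666=1.0012
k=7 load: inc=-0.001666, refl=-0.001666·1.000000=-0.0017; V=1.002915+-0.001666+-0.001666=0.9996
k=8 src: inc=-0.001666, refl=-0.001666·-0.142857=0.0002; V=1.001249+-0.001666+0.000238=0.9998
k=9 load: inc=0.000238, refl=0.000238·1.000000=0.0002; V=0.999584+0.000238+0.000238=1.0001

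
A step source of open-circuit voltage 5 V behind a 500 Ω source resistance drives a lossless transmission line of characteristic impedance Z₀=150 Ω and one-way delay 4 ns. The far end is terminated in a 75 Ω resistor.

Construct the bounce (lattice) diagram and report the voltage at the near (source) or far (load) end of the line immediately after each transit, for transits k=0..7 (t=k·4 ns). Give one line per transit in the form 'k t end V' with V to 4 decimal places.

Γ_L=-0.333333, Γ_S=0.538462; launch V₁=5·150/650=1.153846
k=0 src: V=1.1538
k=1 load: inc=1.153846, refl=1.153846·-0.333333=-0.3846; V=0.000000+1.153846+-0.384615=0.7692
k=2 src: inc=-0.384615, refl=-0.384615·0.538462=-0.2071; V=1.153846+-0.384615+-0.207101=0.5621
k=3 load: inc=-0.207101, refl=-0.207101·-0.333333=0.0690; V=0.769231+-0.207101+0.069034=0.6312
k=4 src: inc=0.069034, refl=0.069034·0.538462=0.0372; V=0.562130+0.069034+0.037172=0.6683
k=5 load: inc=0.037172, refl=0.037172·-0.333333=-0.0124; V=0.631164+0.037172+-0.012391=0.6559
k=6 src: inc=-0.012391, refl=-0.012391·0.538462=-0.0067; V=0.668336+-0.012391+-0.006672=0.6493
k=7 load: inc=-0.006672, refl=-0.006672·-0.333333=0.0022; V=0.655945+-0.006672+0.002224=0.6515

0 0 source 1.1538
1 4 load 0.7692
2 8 source 0.5621
3 12 load 0.6312
4 16 source 0.6683
5 20 load 0.6559
6 24 source 0.6493
7 28 load 0.6515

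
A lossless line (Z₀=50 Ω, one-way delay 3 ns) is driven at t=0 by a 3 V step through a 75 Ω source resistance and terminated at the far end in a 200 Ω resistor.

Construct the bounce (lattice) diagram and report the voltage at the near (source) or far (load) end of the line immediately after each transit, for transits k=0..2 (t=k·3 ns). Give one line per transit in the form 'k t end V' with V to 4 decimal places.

Γ_L=0.600000, Γ_S=0.200000; launch V₁=3·50/125=1.200000
k=0 src: V=1.2000
k=1 load: inc=1.200000, refl=1.200000·0.600000=0.7200; V=0.000000+1.200000+0.720000=1.9200
k=2 src: inc=0.720000, refl=0.720000·0.200000=0.1440; V=1.200000+0.720000+0.144000=2.0640

0 0 source 1.2000
1 3 load 1.9200
2 6 source 2.0640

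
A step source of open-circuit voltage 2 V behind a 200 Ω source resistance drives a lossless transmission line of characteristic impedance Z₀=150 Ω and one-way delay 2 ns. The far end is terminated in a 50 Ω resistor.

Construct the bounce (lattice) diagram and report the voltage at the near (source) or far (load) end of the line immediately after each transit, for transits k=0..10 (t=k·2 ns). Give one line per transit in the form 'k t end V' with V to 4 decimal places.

Γ_L=-0.500000, Γ_S=0.142857; launch V₁=2·150/350=0.857143
k=0 src: V=0.8571
k=1 load: inc=0.857143, refl=0.857143·-0.500000=-0.4286; V=0.000000+0.857143+-0.428571=0.4286
k=2 src: inc=-0.428571, refl=-0.428571·0.142857=-0.0612; V=0.857143+-0.428571+-0.061224=0.3673
k=3 load: inc=-0.061224, refl=-0.061224·-0.500000=0.0306; V=0.428571+-0.061224+0.030612=0.3980
k=4 src: inc=0.030612, refl=0.030612·0.142857=0.0044; V=0.367347+0.030612+0.004373=0.4023
k=5 load: inc=0.004373, refl=0.004373·-0.500000=-0.0022; V=0.397959+0.004373+-0.002187=0.4001
k=6 src: inc=-0.002187, refl=-0.002187·0.142857=-0.0003; V=0.402332+-0.002187+-0.000312=0.3998
k=7 load: inc=-0.000312, refl=-0.000312·-0.500000=0.0002; V=0.400146+-0.000312+0.000156=0.4000
k=8 src: inc=0.000156, refl=0.000156·0.142857=0.0000; V=0.399833+0.000156+0.000022=0.4000
k=9 load: inc=0.000022, refl=0.000022·-0.500000=-0.0000; V=0.399990+0.000022+-0.000011=0.4000
k=10 src: inc=-0.000011, refl=-0.000011·0.142857=-0.0000; V=0.400012+-0.000011+-0.000002=0.4000

0 0 source 0.8571
1 2 load 0.4286
2 4 source 0.3673
3 6 load 0.3980
4 8 source 0.4023
5 10 load 0.4001
6 12 source 0.3998
7 14 load 0.4000
8 16 source 0.4000
9 18 load 0.4000
10 20 source 0.4000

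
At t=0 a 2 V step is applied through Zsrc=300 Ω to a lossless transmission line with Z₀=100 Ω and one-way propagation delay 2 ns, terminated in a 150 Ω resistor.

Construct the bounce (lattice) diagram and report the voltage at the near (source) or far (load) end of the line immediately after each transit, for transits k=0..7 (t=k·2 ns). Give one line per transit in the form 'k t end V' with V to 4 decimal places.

Γ_L=0.200000, Γ_S=0.500000; launch V₁=2·100/400=0.500000
k=0 src: V=0.5000
k=1 load: inc=0.500000, refl=0.500000·0.200000=0.1000; V=0.000000+0.500000+0.100000=0.6000
k=2 src: inc=0.100000, refl=0.100000·0.500000=0.0500; V=0.500000+0.100000+0.050000=0.6500
k=3 load: inc=0.050000, refl=0.050000·0.200000=0.0100; V=0.600000+0.050000+0.010000=0.6600
k=4 src: inc=0.010000, refl=0.010000·0.500000=0.0050; V=0.650000+0.010000+0.005000=0.6650
k=5 load: inc=0.005000, refl=0.005000·0.200000=0.0010; V=0.660000+0.005000+0.001000=0.6660
k=6 src: inc=0.001000, refl=0.001000·0.500000=0.0005; V=0.665000+0.001000+0.000500=0.6665
k=7 load: inc=0.000500, refl=0.000500·0.200000=0.0001; V=0.666000+0.000500+0.000100=0.6666

0 0 source 0.5000
1 2 load 0.6000
2 4 source 0.6500
3 6 load 0.6600
4 8 source 0.6650
5 10 load 0.6660
6 12 source 0.6665
7 14 load 0.6666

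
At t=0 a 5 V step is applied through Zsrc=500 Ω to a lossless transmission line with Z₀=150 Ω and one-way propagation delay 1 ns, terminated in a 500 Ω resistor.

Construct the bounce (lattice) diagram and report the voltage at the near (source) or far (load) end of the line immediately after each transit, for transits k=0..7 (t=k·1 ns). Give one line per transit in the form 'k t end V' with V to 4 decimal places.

0 0 source 1.1538
1 1 load 1.7751
2 2 source 2.1097
3 3 load 2.2898
4 4 source 2.3868
5 5 load 2.4391
6 6 source 2.4672
7 7 load 2.4823

Γ_L=0.538462, Γ_S=0.538462; launch V₁=5·150/650=1.153846
k=0 src: V=1.1538
k=1 load: inc=1.153846, refl=1.153846·0.538462=0.6213; V=0.000000+1.153846+0.621302=1.7751
k=2 src: inc=0.621302, refl=0.621302·0.538462=0.3345; V=1.153846+0.621302+0.334547=2.1097
k=3 load: inc=0.334547, refl=0.334547·0.538462=0.1801; V=1.775148+0.334547+0.180141=2.2898
k=4 src: inc=0.180141, refl=0.180141·0.538462=0.0970; V=2.109695+0.180141+0.096999=2.3868
k=5 load: inc=0.096999, refl=0.096999·0.538462=0.0522; V=2.289836+0.096999+0.052230=2.4391
k=6 src: inc=0.052230, refl=0.052230·0.538462=0.0281; V=2.386835+0.052230+0.028124=2.4672
k=7 load: inc=0.028124, refl=0.028124·0.538462=0.0151; V=2.439065+0.028124+0.015144=2.4823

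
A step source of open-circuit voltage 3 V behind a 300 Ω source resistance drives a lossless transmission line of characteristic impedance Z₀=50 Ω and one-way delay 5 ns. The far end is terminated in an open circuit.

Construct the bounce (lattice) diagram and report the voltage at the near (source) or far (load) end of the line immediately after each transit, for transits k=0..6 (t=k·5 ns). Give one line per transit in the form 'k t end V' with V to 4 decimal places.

Γ_L=1.000000, Γ_S=0.714286; launch V₁=3·50/350=0.428571
k=0 src: V=0.4286
k=1 load: inc=0.428571, refl=0.428571·1.000000=0.4286; V=0.000000+0.428571+0.428571=0.8571
k=2 src: inc=0.428571, refl=0.428571·0.714286=0.3061; V=0.428571+0.428571+0.306122=1.1633
k=3 load: inc=0.306122, refl=0.306122·1.000000=0.3061; V=0.857143+0.306122+0.306122=1.4694
k=4 src: inc=0.306122, refl=0.306122·0.714286=0.2187; V=1.163265+0.306122+0.218659=1.6880
k=5 load: inc=0.218659, refl=0.218659·1.000000=0.2187; V=1.469388+0.218659+0.218659=1.9067
k=6 src: inc=0.218659, refl=0.218659·0.714286=0.1562; V=1.688047+0.218659+0.156185=2.0629

0 0 source 0.4286
1 5 load 0.8571
2 10 source 1.1633
3 15 load 1.4694
4 20 source 1.6880
5 25 load 1.9067
6 30 source 2.0629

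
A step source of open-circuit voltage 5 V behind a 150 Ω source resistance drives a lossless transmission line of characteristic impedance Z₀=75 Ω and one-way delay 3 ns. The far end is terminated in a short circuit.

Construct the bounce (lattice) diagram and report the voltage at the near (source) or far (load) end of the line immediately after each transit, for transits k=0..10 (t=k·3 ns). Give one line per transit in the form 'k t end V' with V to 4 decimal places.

Γ_L=-1.000000, Γ_S=0.333333; launch V₁=5·75/225=1.666667
k=0 src: V=1.6667
k=1 load: inc=1.666667, refl=1.666667·-1.000000=-1.6667; V=0.000000+1.666667+-1.666667=0.0000
k=2 src: inc=-1.666667, refl=-1.666667·0.333333=-0.5556; V=1.666667+-1.666667+-0.555556=-0.5556
k=3 load: inc=-0.555556, refl=-0.555556·-1.000000=0.5556; V=0.000000+-0.555556+0.555556=0.0000
k=4 src: inc=0.555556, refl=0.555556·0.333333=0.1852; V=-0.555556+0.555556+0.185185=0.1852
k=5 load: inc=0.185185, refl=0.185185·-1.000000=-0.1852; V=0.000000+0.185185+-0.185185=0.0000
k=6 src: inc=-0.185185, refl=-0.185185·0.333333=-0.0617; V=0.185185+-0.185185+-0.061728=-0.0617
k=7 load: inc=-0.061728, refl=-0.061728·-1.000000=0.0617; V=0.000000+-0.061728+0.061728=0.0000
k=8 src: inc=0.061728, refl=0.061728·0.333333=0.0206; V=-0.061728+0.061728+0.020576=0.0206
k=9 load: inc=0.020576, refl=0.020576·-1.000000=-0.0206; V=0.000000+0.020576+-0.020576=0.0000
k=10 src: inc=-0.020576, refl=-0.020576·0.333333=-0.0069; V=0.020576+-0.020576+-0.006859=-0.0069

0 0 source 1.6667
1 3 load 0.0000
2 6 source -0.5556
3 9 load 0.0000
4 12 source 0.1852
5 15 load 0.0000
6 18 source -0.0617
7 21 load 0.0000
8 24 source 0.0206
9 27 load 0.0000
10 30 source -0.0069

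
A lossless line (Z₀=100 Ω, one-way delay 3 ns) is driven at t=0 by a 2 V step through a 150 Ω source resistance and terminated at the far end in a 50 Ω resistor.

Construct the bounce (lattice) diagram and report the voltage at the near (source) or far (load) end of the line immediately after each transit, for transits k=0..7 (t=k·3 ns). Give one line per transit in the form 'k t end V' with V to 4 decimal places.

Γ_L=-0.333333, Γ_S=0.200000; launch V₁=2·100/250=0.800000
k=0 src: V=0.8000
k=1 load: inc=0.800000, refl=0.800000·-0.333333=-0.2667; V=0.000000+0.800000+-0.266667=0.5333
k=2 src: inc=-0.266667, refl=-0.266667·0.200000=-0.0533; V=0.800000+-0.266667+-0.053333=0.4800
k=3 load: inc=-0.053333, refl=-0.053333·-0.333333=0.0178; V=0.533333+-0.053333+0.017778=0.4978
k=4 src: inc=0.017778, refl=0.017778·0.200000=0.0036; V=0.480000+0.017778+0.003556=0.5013
k=5 load: inc=0.003556, refl=0.003556·-0.333333=-0.0012; V=0.497778+0.003556+-0.001185=0.5001
k=6 src: inc=-0.001185, refl=-0.001185·0.200000=-0.0002; V=0.501333+-0.001185+-0.000237=0.4999
k=7 load: inc=-0.000237, refl=-0.000237·-0.333333=0.0001; V=0.500148+-0.000237+0.000079=0.5000

0 0 source 0.8000
1 3 load 0.5333
2 6 source 0.4800
3 9 load 0.4978
4 12 source 0.5013
5 15 load 0.5001
6 18 source 0.4999
7 21 load 0.5000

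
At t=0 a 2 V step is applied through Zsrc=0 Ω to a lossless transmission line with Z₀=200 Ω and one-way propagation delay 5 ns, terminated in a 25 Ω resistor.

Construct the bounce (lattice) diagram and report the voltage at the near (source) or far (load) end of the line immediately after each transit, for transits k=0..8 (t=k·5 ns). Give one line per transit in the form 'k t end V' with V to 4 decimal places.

Γ_L=-0.777778, Γ_S=-1.000000; launch V₁=2·200/200=2.000000
k=0 src: V=2.0000
k=1 load: inc=2.000000, refl=2.000000·-0.777778=-1.5556; V=0.000000+2.000000+-1.555556=0.4444
k=2 src: inc=-1.555556, refl=-1.555556·-1.000000=1.5556; V=2.000000+-1.555556+1.555556=2.0000
k=3 load: inc=1.555556, refl=1.555556·-0.777778=-1.2099; V=0.444444+1.555556+-1.209877=0.7901
k=4 src: inc=-1.209877, refl=-1.209877·-1.000000=1.2099; V=2.000000+-1.209877+1.209877=2.0000
k=5 load: inc=1.209877, refl=1.209877·-0.777778=-0.9410; V=0.790123+1.209877+-0.941015=1.0590
k=6 src: inc=-0.941015, refl=-0.941015·-1.000000=0.9410; V=2.000000+-0.941015+0.941015=2.0000
k=7 load: inc=0.941015, refl=0.941015·-0.777778=-0.7319; V=1.058985+0.941015+-0.731901=1.2681
k=8 src: inc=-0.731901, refl=-0.731901·-1.000000=0.7319; V=2.000000+-0.731901+0.731901=2.0000

0 0 source 2.0000
1 5 load 0.4444
2 10 source 2.0000
3 15 load 0.7901
4 20 source 2.0000
5 25 load 1.0590
6 30 source 2.0000
7 35 load 1.2681
8 40 source 2.0000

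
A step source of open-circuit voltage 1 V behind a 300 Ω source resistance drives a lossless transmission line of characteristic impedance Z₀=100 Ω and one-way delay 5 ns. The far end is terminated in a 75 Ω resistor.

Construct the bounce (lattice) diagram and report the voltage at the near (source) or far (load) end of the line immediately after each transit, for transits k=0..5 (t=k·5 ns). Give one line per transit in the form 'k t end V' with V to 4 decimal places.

0 0 source 0.2500
1 5 load 0.2143
2 10 source 0.1964
3 15 load 0.1990
4 20 source 0.2003
5 25 load 0.2001

Γ_L=-0.142857, Γ_S=0.500000; launch V₁=1·100/400=0.250000
k=0 src: V=0.2500
k=1 load: inc=0.250000, refl=0.250000·-0.142857=-0.0357; V=0.000000+0.250000+-0.035714=0.2143
k=2 src: inc=-0.035714, refl=-0.035714·0.500000=-0.0179; V=0.250000+-0.035714+-0.017857=0.1964
k=3 load: inc=-0.017857, refl=-0.017857·-0.142857=0.0026; V=0.214286+-0.017857+0.002551=0.1990
k=4 src: inc=0.002551, refl=0.002551·0.500000=0.0013; V=0.196429+0.002551+0.001276=0.2003
k=5 load: inc=0.001276, refl=0.001276·-0.142857=-0.0002; V=0.198980+0.001276+-0.000182=0.2001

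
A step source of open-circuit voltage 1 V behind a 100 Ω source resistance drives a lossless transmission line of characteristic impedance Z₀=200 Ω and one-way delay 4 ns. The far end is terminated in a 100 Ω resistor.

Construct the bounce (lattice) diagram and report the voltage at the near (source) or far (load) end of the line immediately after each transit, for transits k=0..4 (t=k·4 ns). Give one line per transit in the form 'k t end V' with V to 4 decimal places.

0 0 source 0.6667
1 4 load 0.4444
2 8 source 0.5185
3 12 load 0.4938
4 16 source 0.5021

Γ_L=-0.333333, Γ_S=-0.333333; launch V₁=1·200/300=0.666667
k=0 src: V=0.6667
k=1 load: inc=0.666667, refl=0.666667·-0.333333=-0.2222; V=0.000000+0.666667+-0.222222=0.4444
k=2 src: inc=-0.222222, refl=-0.222222·-0.333333=0.0741; V=0.666667+-0.222222+0.074074=0.5185
k=3 load: inc=0.074074, refl=0.074074·-0.333333=-0.0247; V=0.444444+0.074074+-0.024691=0.4938
k=4 src: inc=-0.024691, refl=-0.024691·-0.333333=0.0082; V=0.518519+-0.024691+0.008230=0.5021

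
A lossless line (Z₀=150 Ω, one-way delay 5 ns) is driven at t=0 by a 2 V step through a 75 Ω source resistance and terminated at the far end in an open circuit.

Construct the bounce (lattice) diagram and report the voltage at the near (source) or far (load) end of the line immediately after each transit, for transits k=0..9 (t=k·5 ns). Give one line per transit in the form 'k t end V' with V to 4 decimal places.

0 0 source 1.3333
1 5 load 2.6667
2 10 source 2.2222
3 15 load 1.7778
4 20 source 1.9259
5 25 load 2.0741
6 30 source 2.0247
7 35 load 1.9753
8 40 source 1.9918
9 45 load 2.0082

Γ_L=1.000000, Γ_S=-0.333333; launch V₁=2·150/225=1.333333
k=0 src: V=1.3333
k=1 load: inc=1.333333, refl=1.333333·1.000000=1.3333; V=0.000000+1.333333+1.333333=2.6667
k=2 src: inc=1.333333, refl=1.333333·-0.333333=-0.4444; V=1.333333+1.333333+-0.444444=2.2222
k=3 load: inc=-0.444444, refl=-0.444444·1.000000=-0.4444; V=2.666667+-0.444444+-0.444444=1.7778
k=4 src: inc=-0.444444, refl=-0.444444·-0.333333=0.1481; V=2.222222+-0.444444+0.148148=1.9259
k=5 load: inc=0.148148, refl=0.148148·1.000000=0.1481; V=1.777778+0.148148+0.148148=2.0741
k=6 src: inc=0.148148, refl=0.148148·-0.333333=-0.0494; V=1.925926+0.148148+-0.049383=2.0247
k=7 load: inc=-0.049383, refl=-0.049383·1.000000=-0.0494; V=2.074074+-0.049383+-0.049383=1.9753
k=8 src: inc=-0.049383, refl=-0.049383·-0.333333=0.0165; V=2.024691+-0.049383+0.016461=1.9918
k=9 load: inc=0.016461, refl=0.016461·1.000000=0.0165; V=1.975309+0.016461+0.016461=2.0082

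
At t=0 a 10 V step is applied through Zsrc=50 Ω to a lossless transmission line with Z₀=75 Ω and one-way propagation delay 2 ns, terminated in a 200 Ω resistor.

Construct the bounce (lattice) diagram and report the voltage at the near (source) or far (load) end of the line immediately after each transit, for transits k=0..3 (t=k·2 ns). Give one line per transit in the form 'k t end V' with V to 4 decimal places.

0 0 source 6.0000
1 2 load 8.7273
2 4 source 8.1818
3 6 load 7.9339

Γ_L=0.454545, Γ_S=-0.200000; launch V₁=10·75/125=6.000000
k=0 src: V=6.0000
k=1 load: inc=6.000000, refl=6.000000·0.454545=2.7273; V=0.000000+6.000000+2.727273=8.7273
k=2 src: inc=2.727273, refl=2.727273·-0.200000=-0.5455; V=6.000000+2.727273+-0.545455=8.1818
k=3 load: inc=-0.545455, refl=-0.545455·0.454545=-0.2479; V=8.727273+-0.545455+-0.247934=7.9339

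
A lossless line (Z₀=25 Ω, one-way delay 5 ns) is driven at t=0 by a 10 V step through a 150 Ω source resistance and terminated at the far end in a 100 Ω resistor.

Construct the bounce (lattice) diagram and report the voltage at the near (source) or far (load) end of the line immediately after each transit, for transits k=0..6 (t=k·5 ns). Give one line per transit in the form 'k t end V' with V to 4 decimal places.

Γ_L=0.600000, Γ_S=0.714286; launch V₁=10·25/175=1.428571
k=0 src: V=1.4286
k=1 load: inc=1.428571, refl=1.428571·0.600000=0.8571; V=0.000000+1.428571+0.857143=2.2857
k=2 src: inc=0.857143, refl=0.857143·0.714286=0.6122; V=1.428571+0.857143+0.612245=2.8980
k=3 load: inc=0.612245, refl=0.612245·0.600000=0.3673; V=2.285714+0.612245+0.367347=3.2653
k=4 src: inc=0.367347, refl=0.367347·0.714286=0.2624; V=2.897959+0.367347+0.262391=3.5277
k=5 load: inc=0.262391, refl=0.262391·0.600000=0.1574; V=3.265306+0.262391+0.157434=3.6851
k=6 src: inc=0.157434, refl=0.157434·0.714286=0.1125; V=3.527697+0.157434+0.112453=3.7976

0 0 source 1.4286
1 5 load 2.2857
2 10 source 2.8980
3 15 load 3.2653
4 20 source 3.5277
5 25 load 3.6851
6 30 source 3.7976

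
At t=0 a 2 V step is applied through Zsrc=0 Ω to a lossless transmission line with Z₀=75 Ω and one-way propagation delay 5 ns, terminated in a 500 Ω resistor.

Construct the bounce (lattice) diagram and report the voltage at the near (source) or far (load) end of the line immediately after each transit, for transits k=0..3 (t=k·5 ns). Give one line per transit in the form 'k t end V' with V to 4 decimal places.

Γ_L=0.739130, Γ_S=-1.000000; launch V₁=2·75/75=2.000000
k=0 src: V=2.0000
k=1 load: inc=2.000000, refl=2.000000·0.739130=1.4783; V=0.000000+2.000000+1.478261=3.4783
k=2 src: inc=1.478261, refl=1.478261·-1.000000=-1.4783; V=2.000000+1.478261+-1.478261=2.0000
k=3 load: inc=-1.478261, refl=-1.478261·0.739130=-1.0926; V=3.478261+-1.478261+-1.092628=0.9074

0 0 source 2.0000
1 5 load 3.4783
2 10 source 2.0000
3 15 load 0.9074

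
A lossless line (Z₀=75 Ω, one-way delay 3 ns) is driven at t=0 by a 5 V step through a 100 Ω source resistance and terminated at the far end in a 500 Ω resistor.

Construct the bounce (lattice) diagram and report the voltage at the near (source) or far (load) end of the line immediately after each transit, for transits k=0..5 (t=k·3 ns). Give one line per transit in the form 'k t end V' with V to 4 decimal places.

0 0 source 2.1429
1 3 load 3.7267
2 6 source 3.9530
3 9 load 4.1202
4 12 source 4.1441
5 15 load 4.1618

Γ_L=0.739130, Γ_S=0.142857; launch V₁=5·75/175=2.142857
k=0 src: V=2.1429
k=1 load: inc=2.142857, refl=2.142857·0.739130=1.5839; V=0.000000+2.142857+1.583851=3.7267
k=2 src: inc=1.583851, refl=1.583851·0.142857=0.2263; V=2.142857+1.583851+0.226264=3.9530
k=3 load: inc=0.226264, refl=0.226264·0.739130=0.1672; V=3.726708+0.226264+0.167239=4.1202
k=4 src: inc=0.167239, refl=0.167239·0.142857=0.0239; V=3.952972+0.167239+0.023891=4.1441
k=5 load: inc=0.023891, refl=0.023891·0.739130=0.0177; V=4.120211+0.023891+0.017659=4.1618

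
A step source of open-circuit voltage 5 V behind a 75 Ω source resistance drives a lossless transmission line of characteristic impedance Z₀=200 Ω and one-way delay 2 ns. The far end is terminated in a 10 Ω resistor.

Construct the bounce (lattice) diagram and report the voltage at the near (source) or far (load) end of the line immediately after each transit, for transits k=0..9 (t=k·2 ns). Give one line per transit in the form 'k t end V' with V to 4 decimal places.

0 0 source 3.6364
1 2 load 0.3463
2 4 source 1.8418
3 6 load 0.4887
4 8 source 1.1038
5 10 load 0.5473
6 12 source 0.8003
7 14 load 0.5714
8 16 source 0.6754
9 18 load 0.5813

Γ_L=-0.904762, Γ_S=-0.454545; launch V₁=5·200/275=3.636364
k=0 src: V=3.6364
k=1 load: inc=3.636364, refl=3.636364·-0.904762=-3.2900; V=0.000000+3.636364+-3.290043=0.3463
k=2 src: inc=-3.290043, refl=-3.290043·-0.454545=1.4955; V=3.636364+-3.290043+1.495474=1.8418
k=3 load: inc=1.495474, refl=1.495474·-0.904762=-1.3530; V=0.346320+1.495474+-1.353048=0.4887
k=4 src: inc=-1.353048, refl=-1.353048·-0.454545=0.6150; V=1.841795+-1.353048+0.615022=1.1038
k=5 load: inc=0.615022, refl=0.615022·-0.904762=-0.5564; V=0.488746+0.615022+-0.556448=0.5473
k=6 src: inc=-0.556448, refl=-0.556448·-0.454545=0.2529; V=1.103768+-0.556448+0.252931=0.8003
k=7 load: inc=0.252931, refl=0.252931·-0.904762=-0.2288; V=0.547320+0.252931+-0.228842=0.5714
k=8 src: inc=-0.228842, refl=-0.228842·-0.454545=0.1040; V=0.800251+-0.228842+0.104019=0.6754
k=9 load: inc=0.104019, refl=0.104019·-0.904762=-0.0941; V=0.571409+0.104019+-0.094113=0.5813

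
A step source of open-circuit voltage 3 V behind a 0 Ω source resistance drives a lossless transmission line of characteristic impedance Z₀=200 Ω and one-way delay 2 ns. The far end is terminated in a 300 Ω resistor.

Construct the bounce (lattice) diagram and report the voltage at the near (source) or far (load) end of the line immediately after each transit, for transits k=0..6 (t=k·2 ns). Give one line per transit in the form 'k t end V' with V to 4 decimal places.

0 0 source 3.0000
1 2 load 3.6000
2 4 source 3.0000
3 6 load 2.8800
4 8 source 3.0000
5 10 load 3.0240
6 12 source 3.0000

Γ_L=0.200000, Γ_S=-1.000000; launch V₁=3·200/200=3.000000
k=0 src: V=3.0000
k=1 load: inc=3.000000, refl=3.000000·0.200000=0.6000; V=0.000000+3.000000+0.600000=3.6000
k=2 src: inc=0.600000, refl=0.600000·-1.000000=-0.6000; V=3.000000+0.600000+-0.600000=3.0000
k=3 load: inc=-0.600000, refl=-0.600000·0.200000=-0.1200; V=3.600000+-0.600000+-0.120000=2.8800
k=4 src: inc=-0.120000, refl=-0.120000·-1.000000=0.1200; V=3.000000+-0.120000+0.120000=3.0000
k=5 load: inc=0.120000, refl=0.120000·0.200000=0.0240; V=2.880000+0.120000+0.024000=3.0240
k=6 src: inc=0.024000, refl=0.024000·-1.000000=-0.0240; V=3.000000+0.024000+-0.024000=3.0000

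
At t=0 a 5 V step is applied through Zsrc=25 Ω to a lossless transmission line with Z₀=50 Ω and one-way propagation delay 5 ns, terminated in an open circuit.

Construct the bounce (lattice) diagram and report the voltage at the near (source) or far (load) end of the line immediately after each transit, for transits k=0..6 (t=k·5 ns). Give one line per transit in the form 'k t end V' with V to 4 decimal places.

0 0 source 3.3333
1 5 load 6.6667
2 10 source 5.5556
3 15 load 4.4444
4 20 source 4.8148
5 25 load 5.1852
6 30 source 5.0617

Γ_L=1.000000, Γ_S=-0.333333; launch V₁=5·50/75=3.333333
k=0 src: V=3.3333
k=1 load: inc=3.333333, refl=3.333333·1.000000=3.3333; V=0.000000+3.333333+3.333333=6.6667
k=2 src: inc=3.333333, refl=3.333333·-0.333333=-1.1111; V=3.333333+3.333333+-1.111111=5.5556
k=3 load: inc=-1.111111, refl=-1.111111·1.000000=-1.1111; V=6.666667+-1.111111+-1.111111=4.4444
k=4 src: inc=-1.111111, refl=-1.111111·-0.333333=0.3704; V=5.555556+-1.111111+0.370370=4.8148
k=5 load: inc=0.370370, refl=0.370370·1.000000=0.3704; V=4.444444+0.370370+0.370370=5.1852
k=6 src: inc=0.370370, refl=0.370370·-0.333333=-0.1235; V=4.814815+0.370370+-0.123457=5.0617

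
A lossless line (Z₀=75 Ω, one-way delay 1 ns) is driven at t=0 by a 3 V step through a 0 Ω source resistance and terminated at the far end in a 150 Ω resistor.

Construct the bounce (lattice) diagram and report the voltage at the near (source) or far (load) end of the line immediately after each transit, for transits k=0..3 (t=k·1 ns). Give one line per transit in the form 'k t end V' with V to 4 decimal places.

Γ_L=0.333333, Γ_S=-1.000000; launch V₁=3·75/75=3.000000
k=0 src: V=3.0000
k=1 load: inc=3.000000, refl=3.000000·0.333333=1.0000; V=0.000000+3.000000+1.000000=4.0000
k=2 src: inc=1.000000, refl=1.000000·-1.000000=-1.0000; V=3.000000+1.000000+-1.000000=3.0000
k=3 load: inc=-1.000000, refl=-1.000000·0.333333=-0.3333; V=4.000000+-1.000000+-0.333333=2.6667

0 0 source 3.0000
1 1 load 4.0000
2 2 source 3.0000
3 3 load 2.6667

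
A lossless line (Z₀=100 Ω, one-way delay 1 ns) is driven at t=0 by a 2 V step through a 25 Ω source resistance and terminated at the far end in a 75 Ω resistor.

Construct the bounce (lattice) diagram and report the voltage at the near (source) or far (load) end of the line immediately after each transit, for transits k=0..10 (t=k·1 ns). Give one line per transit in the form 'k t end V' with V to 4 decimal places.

Γ_L=-0.142857, Γ_S=-0.600000; launch V₁=2·100/125=1.600000
k=0 src: V=1.6000
k=1 load: inc=1.600000, refl=1.600000·-0.142857=-0.2286; V=0.000000+1.600000+-0.228571=1.3714
k=2 src: inc=-0.228571, refl=-0.228571·-0.600000=0.1371; V=1.600000+-0.228571+0.137143=1.5086
k=3 load: inc=0.137143, refl=0.137143·-0.142857=-0.0196; V=1.371429+0.137143+-0.019592=1.4890
k=4 src: inc=-0.019592, refl=-0.019592·-0.600000=0.0118; V=1.508571+-0.019592+0.011755=1.5007
k=5 load: inc=0.011755, refl=0.011755·-0.142857=-0.0017; V=1.488980+0.011755+-0.001679=1.4991
k=6 src: inc=-0.001679, refl=-0.001679·-0.600000=0.0010; V=1.500735+-0.001679+0.001008=1.5001
k=7 load: inc=0.001008, refl=0.001008·-0.142857=-0.0001; V=1.499055+0.001008+-0.000144=1.4999
k=8 src: inc=-0.000144, refl=-0.000144·-0.600000=0.0001; V=1.500063+-0.000144+0.000086=1.5000
k=9 load: inc=0.000086, refl=0.000086·-0.142857=-0.0000; V=1.499919+0.000086+-0.000012=1.5000
k=10 src: inc=-0.000012, refl=-0.000012·-0.600000=0.0000; V=1.500005+-0.000012+0.000007=1.5000

0 0 source 1.6000
1 1 load 1.3714
2 2 source 1.5086
3 3 load 1.4890
4 4 source 1.5007
5 5 load 1.4991
6 6 source 1.5001
7 7 load 1.4999
8 8 source 1.5000
9 9 load 1.5000
10 10 source 1.5000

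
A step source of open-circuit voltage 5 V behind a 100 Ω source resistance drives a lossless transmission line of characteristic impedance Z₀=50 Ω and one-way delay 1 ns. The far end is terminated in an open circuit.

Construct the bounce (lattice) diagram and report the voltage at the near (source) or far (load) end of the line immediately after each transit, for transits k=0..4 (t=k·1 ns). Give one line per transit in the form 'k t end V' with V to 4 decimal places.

Γ_L=1.000000, Γ_S=0.333333; launch V₁=5·50/150=1.666667
k=0 src: V=1.6667
k=1 load: inc=1.666667, refl=1.666667·1.000000=1.6667; V=0.000000+1.666667+1.666667=3.3333
k=2 src: inc=1.666667, refl=1.666667·0.333333=0.5556; V=1.666667+1.666667+0.555556=3.8889
k=3 load: inc=0.555556, refl=0.555556·1.000000=0.5556; V=3.333333+0.555556+0.555556=4.4444
k=4 src: inc=0.555556, refl=0.555556·0.333333=0.1852; V=3.888889+0.555556+0.185185=4.6296

0 0 source 1.6667
1 1 load 3.3333
2 2 source 3.8889
3 3 load 4.4444
4 4 source 4.6296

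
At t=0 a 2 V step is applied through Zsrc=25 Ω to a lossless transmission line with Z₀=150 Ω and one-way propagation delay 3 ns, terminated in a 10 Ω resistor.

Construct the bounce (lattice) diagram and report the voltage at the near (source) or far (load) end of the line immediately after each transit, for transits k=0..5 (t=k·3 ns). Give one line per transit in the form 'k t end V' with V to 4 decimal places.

0 0 source 1.7143
1 3 load 0.2143
2 6 source 1.2857
3 9 load 0.3482
4 12 source 1.0179
5 15 load 0.4319

Γ_L=-0.875000, Γ_S=-0.714286; launch V₁=2·150/175=1.714286
k=0 src: V=1.7143
k=1 load: inc=1.714286, refl=1.714286·-0.875000=-1.5000; V=0.000000+1.714286+-1.500000=0.2143
k=2 src: inc=-1.500000, refl=-1.500000·-0.714286=1.0714; V=1.714286+-1.500000+1.071429=1.2857
k=3 load: inc=1.071429, refl=1.071429·-0.875000=-0.9375; V=0.214286+1.071429+-0.937500=0.3482
k=4 src: inc=-0.937500, refl=-0.937500·-0.714286=0.6696; V=1.285714+-0.937500+0.669643=1.0179
k=5 load: inc=0.669643, refl=0.669643·-0.875000=-0.5859; V=0.348214+0.669643+-0.585938=0.4319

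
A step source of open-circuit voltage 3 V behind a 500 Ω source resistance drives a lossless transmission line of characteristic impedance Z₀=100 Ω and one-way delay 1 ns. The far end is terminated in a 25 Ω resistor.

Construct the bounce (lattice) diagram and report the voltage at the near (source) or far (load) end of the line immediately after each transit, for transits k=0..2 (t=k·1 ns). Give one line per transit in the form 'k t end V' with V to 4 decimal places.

Γ_L=-0.600000, Γ_S=0.666667; launch V₁=3·100/600=0.500000
k=0 src: V=0.5000
k=1 load: inc=0.500000, refl=0.500000·-0.600000=-0.3000; V=0.000000+0.500000+-0.300000=0.2000
k=2 src: inc=-0.300000, refl=-0.300000·0.666667=-0.2000; V=0.500000+-0.300000+-0.200000=0.0000

0 0 source 0.5000
1 1 load 0.2000
2 2 source 0.0000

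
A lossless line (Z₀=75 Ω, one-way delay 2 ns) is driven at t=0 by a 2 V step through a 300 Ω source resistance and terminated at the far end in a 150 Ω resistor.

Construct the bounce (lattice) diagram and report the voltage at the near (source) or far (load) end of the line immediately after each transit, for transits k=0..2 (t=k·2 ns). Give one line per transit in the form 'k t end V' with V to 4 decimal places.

Γ_L=0.333333, Γ_S=0.600000; launch V₁=2·75/375=0.400000
k=0 src: V=0.4000
k=1 load: inc=0.400000, refl=0.400000·0.333333=0.1333; V=0.000000+0.400000+0.133333=0.5333
k=2 src: inc=0.133333, refl=0.133333·0.600000=0.0800; V=0.400000+0.133333+0.080000=0.6133

0 0 source 0.4000
1 2 load 0.5333
2 4 source 0.6133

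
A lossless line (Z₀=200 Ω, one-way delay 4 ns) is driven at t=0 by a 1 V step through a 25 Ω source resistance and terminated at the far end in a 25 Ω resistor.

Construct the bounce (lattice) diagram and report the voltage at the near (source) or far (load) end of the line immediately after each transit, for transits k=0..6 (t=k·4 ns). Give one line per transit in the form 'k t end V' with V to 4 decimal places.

Γ_L=-0.777778, Γ_S=-0.777778; launch V₁=1·200/225=0.888889
k=0 src: V=0.8889
k=1 load: inc=0.888889, refl=0.888889·-0.777778=-0.6914; V=0.000000+0.888889+-0.691358=0.1975
k=2 src: inc=-0.691358, refl=-0.691358·-0.777778=0.5377; V=0.888889+-0.691358+0.537723=0.7353
k=3 load: inc=0.537723, refl=0.537723·-0.777778=-0.4182; V=0.197531+0.537723+-0.418229=0.3170
k=4 src: inc=-0.418229, refl=-0.418229·-0.777778=0.3253; V=0.735254+-0.418229+0.325289=0.6423
k=5 load: inc=0.325289, refl=0.325289·-0.777778=-0.2530; V=0.317025+0.325289+-0.253003=0.3893
k=6 src: inc=-0.253003, refl=-0.253003·-0.777778=0.1968; V=0.642314+-0.253003+0.196780=0.5861

0 0 source 0.8889
1 4 load 0.1975
2 8 source 0.7353
3 12 load 0.3170
4 16 source 0.6423
5 20 load 0.3893
6 24 source 0.5861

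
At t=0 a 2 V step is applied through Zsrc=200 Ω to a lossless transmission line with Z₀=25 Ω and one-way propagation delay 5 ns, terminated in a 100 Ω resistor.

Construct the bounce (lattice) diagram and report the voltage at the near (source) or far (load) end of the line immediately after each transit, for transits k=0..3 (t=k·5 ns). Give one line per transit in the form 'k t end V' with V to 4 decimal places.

0 0 source 0.2222
1 5 load 0.3556
2 10 source 0.4593
3 15 load 0.5215

Γ_L=0.600000, Γ_S=0.777778; launch V₁=2·25/225=0.222222
k=0 src: V=0.2222
k=1 load: inc=0.222222, refl=0.222222·0.600000=0.1333; V=0.000000+0.222222+0.133333=0.3556
k=2 src: inc=0.133333, refl=0.133333·0.777778=0.1037; V=0.222222+0.133333+0.103704=0.4593
k=3 load: inc=0.103704, refl=0.103704·0.600000=0.0622; V=0.355556+0.103704+0.062222=0.5215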